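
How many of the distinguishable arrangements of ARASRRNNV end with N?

Fix N in the last position and arrange the remaining 8 letters.
Those 8 letters have A appearing twice and R appearing 3 times, giving (8)!/(3!·2!) = 3360.

3360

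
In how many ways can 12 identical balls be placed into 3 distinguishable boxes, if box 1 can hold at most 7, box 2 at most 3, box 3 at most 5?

10

Ignoring the caps, the number of non-negative solutions to x_1+…+x_3 = 12 is C(14,2) = 91.
Subtract solutions that violate a single cap (substitute x_i' = x_i − (cap_i+1)): x_1 ≥ 8 gives C(6,2) = 15; x_2 ≥ 4 gives C(10,2) = 45; x_3 ≥ 6 gives C(8,2) = 28. Together 88.
Add back pairs where two caps are both exceeded: 1 + 0 + 6 = 7.
By inclusion–exclusion the count is 91 − 88 + 7 = 10.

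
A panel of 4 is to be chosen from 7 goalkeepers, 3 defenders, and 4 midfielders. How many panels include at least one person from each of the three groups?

Unrestricted: C(14,4) = 1001 ways to pick any 4 of the 14.
Selections missing a whole group: no goalkeepers → C(7,4) = 35; no defenders → C(11,4) = 330; no midfielders → C(10,4) = 210.
Add back selections omitting two groups (i.e. drawn from a single group): C(7,4) + C(3,4) + C(4,4) = 36.
By inclusion–exclusion: 1001 − 575 + 36 = 462.

462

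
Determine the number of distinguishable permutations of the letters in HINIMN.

180

Letter multiplicities in HINIMN: H×1, I×2, M×1, N×2.
Dividing 6! = 720 by 2!·2! = 4 for the repeated letters gives 180.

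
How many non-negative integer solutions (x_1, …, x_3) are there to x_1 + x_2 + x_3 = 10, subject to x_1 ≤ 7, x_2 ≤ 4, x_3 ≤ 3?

14

By stars and bars, unrestricted non-negative solutions to x_1+…+x_3 = 10 number C(10+2,2) = 66.
Subtract solutions that violate a single cap (substitute x_i' = x_i − (cap_i+1)): x_1 ≥ 8 gives C(4,2) = 6; x_2 ≥ 5 gives C(7,2) = 21; x_3 ≥ 4 gives C(8,2) = 28. Together 55.
Add back pairs where two caps are both exceeded: 0 + 0 + 3 = 3.
By inclusion–exclusion the count is 66 − 55 + 3 = 14.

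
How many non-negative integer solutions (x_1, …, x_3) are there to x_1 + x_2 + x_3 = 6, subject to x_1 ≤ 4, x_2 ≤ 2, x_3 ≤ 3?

9

Without the upper bounds there are C(8,2) = 28 ways to split 6 among 3 variables.
Subtract solutions that violate a single cap (substitute x_i' = x_i − (cap_i+1)): x_1 ≥ 5 gives C(3,2) = 3; x_2 ≥ 3 gives C(5,2) = 10; x_3 ≥ 4 gives C(4,2) = 6. Together 19.
No two caps can be exceeded simultaneously, so the pair terms are all 0.
By inclusion–exclusion the count is 28 − 19 + 0 = 9.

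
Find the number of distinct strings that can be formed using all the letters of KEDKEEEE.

168

Letter multiplicities in KEDKEEEE: D×1, E×5, K×2.
The number of distinct arrangements is 8!/(5!·2!) = 40320/240 = 168.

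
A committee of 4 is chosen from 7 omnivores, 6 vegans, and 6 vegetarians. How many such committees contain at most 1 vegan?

Split by how many vegans are chosen (0 through 1).
Sum: C(6,0)·C(13,4) + C(6,1)·C(13,3) = 715 + 1716 = 2431.

2431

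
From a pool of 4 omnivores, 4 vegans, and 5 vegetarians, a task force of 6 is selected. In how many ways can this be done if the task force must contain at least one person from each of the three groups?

1520

Unrestricted: C(13,6) = 1716 ways to pick any 6 of the 13.
Selections missing a whole group: no omnivores → C(9,6) = 84; no vegans → C(9,6) = 84; no vegetarians → C(8,6) = 28.
Add back selections omitting two groups (i.e. drawn from a single group): C(4,6) + C(4,6) + C(5,6) = 0.
By inclusion–exclusion: 1716 − 196 + 0 = 1520.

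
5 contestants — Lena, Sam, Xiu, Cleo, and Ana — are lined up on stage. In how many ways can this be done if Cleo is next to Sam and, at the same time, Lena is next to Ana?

24

Treat {Cleo,Sam} as one block (2 orders) and {Lena,Ana} as another (2 orders).
That leaves 3 units to arrange: 2 × 2 × 3! = 4 × 6 = 24.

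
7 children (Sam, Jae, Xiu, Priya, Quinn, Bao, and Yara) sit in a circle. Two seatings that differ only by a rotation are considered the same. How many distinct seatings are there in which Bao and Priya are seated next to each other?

Glue Bao and Priya into a block (2 internal orders). Seating 6 units around a circle gives (5)! arrangements.
So 2 × (5)! = 2 × 120 = 240.

240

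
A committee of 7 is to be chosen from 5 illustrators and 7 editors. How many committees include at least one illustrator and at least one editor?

Total 7-person selections from all 12: C(12,7) = 792.
Selections missing a whole group: no illustrators → C(7,7) = 1; no editors → C(5,7) = 0.
Both groups omitted at once is impossible, so 792 − 1 = 791.

791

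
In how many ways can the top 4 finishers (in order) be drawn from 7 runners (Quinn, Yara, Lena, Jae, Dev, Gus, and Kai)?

This is an ordered selection of 4 from 7: P(7,4).
That gives 7 × 6 × 5 × 4 = 840.

840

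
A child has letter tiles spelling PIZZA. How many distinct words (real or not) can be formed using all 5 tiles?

Letter multiplicities in PIZZA: A×1, I×1, P×1, Z×2.
The number of distinct arrangements is 5!/(2!) = 120/2 = 60.

60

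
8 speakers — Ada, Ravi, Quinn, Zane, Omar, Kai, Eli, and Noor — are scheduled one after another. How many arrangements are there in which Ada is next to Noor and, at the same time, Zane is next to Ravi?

2880

Treat {Ada,Noor} as one block (2 orders) and {Zane,Ravi} as another (2 orders).
That leaves 6 units to arrange: 2 × 2 × 6! = 4 × 720 = 2880.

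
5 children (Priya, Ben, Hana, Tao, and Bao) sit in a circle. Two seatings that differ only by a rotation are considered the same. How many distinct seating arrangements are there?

Around a circle, 5 distinct people have 5!/5 = (4)! = 24 rotationally distinct seatings.

24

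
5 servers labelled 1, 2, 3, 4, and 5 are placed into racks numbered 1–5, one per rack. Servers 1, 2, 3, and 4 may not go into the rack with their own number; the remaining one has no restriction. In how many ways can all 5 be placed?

Let Aᵢ (for 1 ≤ i ≤ 4) be the placements that put server i in its forbidden rack. Any j of these fix j positions, leaving (5−j)! ways to fill the rest, and there are C(4,j) ways to pick which j.
By inclusion–exclusion, the number of valid placements is Σ_{j=0}^{4} (−1)^j C(4,j)·(5−j)!.
Computing: 120 − 96 + 36 − 8 + 1 = 53.

53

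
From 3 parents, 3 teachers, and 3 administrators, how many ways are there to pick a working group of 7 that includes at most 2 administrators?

Split by how many administrators are chosen (0 through 2).
Sum: C(3,0)·C(6,7) + C(3,1)·C(6,6) + C(3,2)·C(6,5) = 0 + 3 + 18 = 21.

21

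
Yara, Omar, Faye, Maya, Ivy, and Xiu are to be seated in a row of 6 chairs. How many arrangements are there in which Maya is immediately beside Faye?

Glue Maya and Faye into one block (2 internal orders), leaving 5 units to arrange in a row.
That gives 2 × 5! = 2 × 120 = 240.

240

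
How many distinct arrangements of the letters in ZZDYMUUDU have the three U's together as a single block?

1260

Treat the 3 copies of U as a single block. The multiset to arrange is then {UUU, D, D, M, Y, Z, Z}, 7 items in all.
That gives (7)!/(2!·2!) = 1260 arrangements.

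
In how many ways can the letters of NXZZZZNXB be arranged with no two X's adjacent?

There are 9!/(4!·2!·2!) = 3780 arrangements of NXZZZZNXB in total.
Arrangements with the X's together: treat XX as one letter, giving (8)!/(4!·2!) = 840.
Subtracting, 3780 − 840 = 2940 arrangements keep the X's apart.

2940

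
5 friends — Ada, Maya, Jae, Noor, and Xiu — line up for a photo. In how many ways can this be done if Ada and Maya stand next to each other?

Place the 3 others and the Ada-Maya pair as 4 objects in a line; the pair has 2 internal arrangements.
So the count is 2·(4)! = 48.

48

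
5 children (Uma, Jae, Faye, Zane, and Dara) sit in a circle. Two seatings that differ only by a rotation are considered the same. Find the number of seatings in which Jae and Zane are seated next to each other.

12

Treat {Jae, Zane} as one unit (2 internal orders) and seat the resulting 4 units around the table: (3)! circular arrangements.
So 2 × (3)! = 2 × 6 = 12.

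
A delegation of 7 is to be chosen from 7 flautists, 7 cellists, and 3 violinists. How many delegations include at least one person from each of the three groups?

With no constraint there are C(17,7) = 19448 possible selections.
Subtract selections that omit an entire group: no flautists → C(10,7) = 120; no cellists → C(10,7) = 120; no violinists → C(14,7) = 3432.
Add back selections omitting two groups (i.e. drawn from a single group): C(7,7) + C(7,7) + C(3,7) = 2.
By inclusion–exclusion: 19448 − 3672 + 2 = 15778.

15778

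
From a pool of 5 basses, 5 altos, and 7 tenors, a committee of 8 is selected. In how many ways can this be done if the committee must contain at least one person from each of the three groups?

Total 8-person selections from all 17: C(17,8) = 24310.
Subtract selections that omit an entire group: no basses → C(12,8) = 495; no altos → C(12,8) = 495; no tenors → C(10,8) = 45.
Add back selections omitting two groups (i.e. drawn from a single group): C(5,8) + C(5,8) + C(7,8) = 0.
By inclusion–exclusion: 24310 − 1035 + 0 = 23275.

23275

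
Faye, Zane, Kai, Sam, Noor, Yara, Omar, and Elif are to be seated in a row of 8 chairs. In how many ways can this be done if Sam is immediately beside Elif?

10080

Treat {Sam, Elif} as a single unit. There are 7 units to order, and the pair itself can be ordered 2 ways.
That gives 2 × 7! = 2 × 5040 = 10080.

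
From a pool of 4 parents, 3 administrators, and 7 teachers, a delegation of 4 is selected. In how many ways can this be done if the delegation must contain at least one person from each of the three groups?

Total 4-person selections from all 14: C(14,4) = 1001.
Selections missing a whole group: no parents → C(10,4) = 210; no administrators → C(11,4) = 330; no teachers → C(7,4) = 35.
Add back selections omitting two groups (i.e. drawn from a single group): C(4,4) + C(3,4) + C(7,4) = 36.
By inclusion–exclusion: 1001 − 575 + 36 = 462.

462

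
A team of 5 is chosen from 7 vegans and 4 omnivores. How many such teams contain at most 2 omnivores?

371

Split by how many omnivores are chosen (0 through 2).
Sum: C(4,0)·C(7,5) + C(4,1)·C(7,4) + C(4,2)·C(7,3) = 21 + 140 + 210 = 371.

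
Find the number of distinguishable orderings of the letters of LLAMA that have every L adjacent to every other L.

Treat the 2 copies of L as a single block. The multiset to arrange is then {LL, A, A, M}, 4 items in all.
That gives (4)!/(2!) = 12 arrangements.

12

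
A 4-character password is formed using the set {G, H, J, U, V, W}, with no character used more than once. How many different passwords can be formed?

360

With no repetition, fill the 4 characters in order: 6 choices, then 5, down to 3.
6 × 5 × 4 × 3 = 360.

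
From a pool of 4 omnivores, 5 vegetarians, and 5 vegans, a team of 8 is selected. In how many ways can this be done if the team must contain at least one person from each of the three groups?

Total 8-person selections from all 14: C(14,8) = 3003.
Subtract selections that omit an entire group: no omnivores → C(10,8) = 45; no vegetarians → C(9,8) = 9; no vegans → C(9,8) = 9.
Add back selections omitting two groups (i.e. drawn from a single group): C(4,8) + C(5,8) + C(5,8) = 0.
By inclusion–exclusion: 3003 − 63 + 0 = 2940.

2940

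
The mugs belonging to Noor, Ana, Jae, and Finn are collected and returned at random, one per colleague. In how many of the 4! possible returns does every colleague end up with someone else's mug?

This is the derangement count D_4: permutations of 4 items with no fixed point.
By inclusion–exclusion this is Σ_{j=0}^{4} (−1)^j C(4,j)·(4−j)!.
Computing: 24 − 24 + 12 − 4 + 1 = 9.

9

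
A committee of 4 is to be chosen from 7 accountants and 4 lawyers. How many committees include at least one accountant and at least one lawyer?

With no constraint there are C(11,4) = 330 possible selections.
Selections missing a whole group: no accountants → C(4,4) = 1; no lawyers → C(7,4) = 35.
Both groups omitted at once is impossible, so 330 − 36 = 294.

294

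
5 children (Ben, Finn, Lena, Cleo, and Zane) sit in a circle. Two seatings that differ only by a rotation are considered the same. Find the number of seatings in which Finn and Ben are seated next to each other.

Treat {Finn, Ben} as one unit (2 internal orders) and seat the resulting 4 units around the table: (3)! circular arrangements.
So 2 × (3)! = 2 × 6 = 12.

12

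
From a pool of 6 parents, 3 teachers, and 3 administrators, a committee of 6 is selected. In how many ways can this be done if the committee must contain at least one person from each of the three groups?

With no constraint there are C(12,6) = 924 possible selections.
Selections missing a whole group: no parents → C(6,6) = 1; no teachers → C(9,6) = 84; no administrators → C(9,6) = 84.
Add back selections omitting two groups (i.e. drawn from a single group): C(6,6) + C(3,6) + C(3,6) = 1.
By inclusion–exclusion: 924 − 169 + 1 = 756.

756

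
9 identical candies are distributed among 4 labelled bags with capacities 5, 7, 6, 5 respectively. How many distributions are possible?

Ignoring the caps, the number of non-negative solutions to x_1+…+x_4 = 9 is C(12,3) = 220.
Subtract solutions that violate a single cap (substitute x_i' = x_i − (cap_i+1)): x_1 ≥ 6 gives C(6,3) = 20; x_2 ≥ 8 gives C(4,3) = 4; x_3 ≥ 7 gives C(5,3) = 10; x_4 ≥ 6 gives C(6,3) = 20. Together 54.
No two caps can be exceeded simultaneously, so the pair terms are all 0.
By inclusion–exclusion the count is 220 − 54 + 0 = 166.

166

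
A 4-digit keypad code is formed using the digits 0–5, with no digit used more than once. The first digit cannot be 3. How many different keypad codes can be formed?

300

The first digit has 6−1 = 5 choices (anything except 3).
The remaining 3 digits are filled from the other 5 symbols without repetition: 5 × 4 × 3 = 60.
Total: 5 × 60 = 300.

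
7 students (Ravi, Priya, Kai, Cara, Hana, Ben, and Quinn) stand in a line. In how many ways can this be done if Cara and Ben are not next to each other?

3600

There are 7! = 5040 arrangements in all. If Cara and Ben are adjacent, merging them into one block gives 2·(6)! = 1440 arrangements.
Complementary counting: 5040 − 1440 = 3600.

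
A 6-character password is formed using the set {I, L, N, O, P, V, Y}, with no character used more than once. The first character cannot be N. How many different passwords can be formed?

4320

The first character has 7−1 = 6 choices (anything except N).
The remaining 5 characters are filled from the other 6 symbols without repetition: 6 × 5 × 4 × 3 × 2 = 720.
Total: 6 × 720 = 4320.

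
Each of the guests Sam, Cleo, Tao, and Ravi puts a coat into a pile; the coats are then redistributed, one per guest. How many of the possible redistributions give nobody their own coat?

Let Aᵢ be the assignments in which guest i gets their own coat. We want the size of the complement of A₁∪…∪A_4.
By inclusion–exclusion this is Σ_{j=0}^{4} (−1)^j C(4,j)·(4−j)!.
Computing: 24 − 24 + 12 − 4 + 1 = 9.

9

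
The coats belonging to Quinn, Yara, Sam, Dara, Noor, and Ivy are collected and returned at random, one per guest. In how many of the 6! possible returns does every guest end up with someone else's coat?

265

Let Aᵢ be the assignments in which guest i gets their own coat. We want the size of the complement of A₁∪…∪A_6.
By inclusion–exclusion this is Σ_{j=0}^{6} (−1)^j C(6,j)·(6−j)!.
Computing: 720 − 720 + 360 − 120 + 30 − 6 + 1 = 265.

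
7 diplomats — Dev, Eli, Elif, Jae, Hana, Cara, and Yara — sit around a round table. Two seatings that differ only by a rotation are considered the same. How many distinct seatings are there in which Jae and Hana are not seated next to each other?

All circular seatings of 7 people number (6)! = 720.
Those with Jae next to Hana: fuse the pair into one unit and seat 6 units around a circle — 2·(5)! = 240.
Subtracting, 720 − 240 = 480.

480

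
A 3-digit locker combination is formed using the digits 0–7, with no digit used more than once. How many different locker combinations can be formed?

336

Choose and order 3 of the 8 symbols: the first digit has 8 options, the next 7, then 6.
That product is 8 × 7 × 6 = 336.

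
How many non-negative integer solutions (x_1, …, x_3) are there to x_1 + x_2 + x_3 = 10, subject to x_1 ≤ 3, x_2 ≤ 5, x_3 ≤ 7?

Without the upper bounds there are C(12,2) = 66 ways to split 10 among 3 variables.
Subtract solutions that violate a single cap (substitute x_i' = x_i − (cap_i+1)): x_1 ≥ 4 gives C(8,2) = 28; x_2 ≥ 6 gives C(6,2) = 15; x_3 ≥ 8 gives C(4,2) = 6. Together 49.
Add back pairs where two caps are both exceeded: 1 + 0 + 0 = 1.
By inclusion–exclusion the count is 66 − 49 + 1 = 18.

18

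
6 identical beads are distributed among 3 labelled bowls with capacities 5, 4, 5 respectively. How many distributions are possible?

23

Without the upper bounds there are C(8,2) = 28 ways to split 6 among 3 bowls.
Subtract solutions that violate a single cap (substitute x_i' = x_i − (cap_i+1)): x_1 ≥ 6 gives C(2,2) = 1; x_2 ≥ 5 gives C(3,2) = 3; x_3 ≥ 6 gives C(2,2) = 1. Together 5.
No two caps can be exceeded simultaneously, so the pair terms are all 0.
By inclusion–exclusion the count is 28 − 5 + 0 = 23.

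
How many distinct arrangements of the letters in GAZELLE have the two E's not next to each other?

900

Total arrangements of GAZELLE: 7!/(2!·2!) = 1260.
If the two E's are adjacent, glue them into one block, leaving 6 items to arrange: (6)!/(2!) = 360 ways.
Hence 1260 − 360 = 900.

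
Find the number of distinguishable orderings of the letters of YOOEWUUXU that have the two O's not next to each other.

There are 9!/(3!·2!) = 30240 arrangements of YOOEWUUXU in total.
Arrangements with the O's together: treat OO as one letter, giving (8)!/(3!) = 6720.
Subtracting, 30240 − 6720 = 23520 arrangements keep the O's apart.

23520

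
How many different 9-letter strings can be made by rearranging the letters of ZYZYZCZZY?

ZYZYZCZZY has 9 letters with Y appearing 3 times and Z appearing 5 times.
Dividing 9! = 362880 by 5!·3! = 720 for the repeated letters gives 504.

504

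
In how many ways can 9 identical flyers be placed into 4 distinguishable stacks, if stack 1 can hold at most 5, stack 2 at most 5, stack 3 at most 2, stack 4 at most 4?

67

Ignoring the caps, the number of non-negative solutions to x_1+…+x_4 = 9 is C(12,3) = 220.
Subtract solutions that violate a single cap (substitute x_i' = x_i − (cap_i+1)): x_1 ≥ 6 gives C(6,3) = 20; x_2 ≥ 6 gives C(6,3) = 20; x_3 ≥ 3 gives C(9,3) = 84; x_4 ≥ 5 gives C(7,3) = 35. Together 159.
Add back pairs where two caps are both exceeded: 0 + 1 + 0 + 1 + 0 + 4 = 6.
By inclusion–exclusion the count is 220 − 159 + 6 = 67.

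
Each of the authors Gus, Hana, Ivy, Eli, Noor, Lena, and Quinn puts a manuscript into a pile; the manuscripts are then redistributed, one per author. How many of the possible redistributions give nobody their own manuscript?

1854

Let Aᵢ be the assignments in which author i gets their own manuscript. We want the size of the complement of A₁∪…∪A_7.
By inclusion–exclusion this is Σ_{j=0}^{7} (−1)^j C(7,j)·(7−j)!.
Computing: 5040 − 5040 + 2520 − 840 + 210 − 42 + 7 − 1 = 1854.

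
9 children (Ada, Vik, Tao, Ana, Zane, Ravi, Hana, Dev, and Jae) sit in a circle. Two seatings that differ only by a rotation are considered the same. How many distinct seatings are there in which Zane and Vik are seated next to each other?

Glue Zane and Vik into a block (2 internal orders). Seating 8 units around a circle gives (7)! arrangements.
So 2 × (7)! = 2 × 5040 = 10080.

10080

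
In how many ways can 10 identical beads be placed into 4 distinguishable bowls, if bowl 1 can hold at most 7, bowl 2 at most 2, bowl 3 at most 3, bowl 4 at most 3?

By stars and bars, unrestricted non-negative solutions to x_1+…+x_4 = 10 number C(10+3,3) = 286.
Subtract solutions that violate a single cap (substitute x_i' = x_i − (cap_i+1)): x_1 ≥ 8 gives C(5,3) = 10; x_2 ≥ 3 gives C(10,3) = 120; x_3 ≥ 4 gives C(9,3) = 84; x_4 ≥ 4 gives C(9,3) = 84. Together 298.
Add back pairs where two caps are both exceeded: 0 + 0 + 0 + 20 + 20 + 10 = 50.
By inclusion–exclusion the count is 286 − 298 + 50 = 38.

38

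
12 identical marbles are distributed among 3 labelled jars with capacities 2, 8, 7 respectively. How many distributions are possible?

Without the upper bounds there are C(14,2) = 91 ways to split 12 among 3 jars.
Subtract solutions that violate a single cap (substitute x_i' = x_i − (cap_i+1)): x_1 ≥ 3 gives C(11,2) = 55; x_2 ≥ 9 gives C(5,2) = 10; x_3 ≥ 8 gives C(6,2) = 15. Together 80.
Add back pairs where two caps are both exceeded: 1 + 3 + 0 = 4.
By inclusion–exclusion the count is 91 − 80 + 4 = 15.

15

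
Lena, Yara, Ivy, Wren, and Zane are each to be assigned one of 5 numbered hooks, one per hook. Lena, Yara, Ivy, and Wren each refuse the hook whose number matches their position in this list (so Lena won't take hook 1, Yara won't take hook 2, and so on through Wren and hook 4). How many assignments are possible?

Let Aᵢ (for 1 ≤ i ≤ 4) be the placements that put person i in their forbidden hook. Any j of these fix j positions, leaving (5−j)! ways to fill the rest, and there are C(4,j) ways to pick which j.
By inclusion–exclusion, the number of valid placements is Σ_{j=0}^{4} (−1)^j C(4,j)·(5−j)!.
Computing: 120 − 96 + 36 − 8 + 1 = 53.

53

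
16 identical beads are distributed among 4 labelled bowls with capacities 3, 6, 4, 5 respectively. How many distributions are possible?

10

Without the upper bounds there are C(19,3) = 969 ways to split 16 among 4 bowls.
Subtract solutions that violate a single cap (substitute x_i' = x_i − (cap_i+1)): x_1 ≥ 4 gives C(15,3) = 455; x_2 ≥ 7 gives C(12,3) = 220; x_3 ≥ 5 gives C(14,3) = 364; x_4 ≥ 6 gives C(13,3) = 286. Together 1325.
Add back pairs where two caps are both exceeded: 56 + 120 + 84 + 35 + 20 + 56 = 371.
Subtract triples: 1 + 0 + 4 + 0 = 5.
By inclusion–exclusion the count is 969 − 1325 + 371 − 5 = 10.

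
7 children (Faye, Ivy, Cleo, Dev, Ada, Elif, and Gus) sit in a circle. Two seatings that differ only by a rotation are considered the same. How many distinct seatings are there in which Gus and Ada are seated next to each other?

240

Glue Gus and Ada into a block (2 internal orders). Seating 6 units around a circle gives (5)! arrangements.
So 2 × (5)! = 2 × 120 = 240.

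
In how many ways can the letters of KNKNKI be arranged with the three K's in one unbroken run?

Treat the 3 copies of K as a single block. The multiset to arrange is then {KKK, I, N, N}, 4 items in all.
That gives (4)!/(2!) = 12 arrangements.

12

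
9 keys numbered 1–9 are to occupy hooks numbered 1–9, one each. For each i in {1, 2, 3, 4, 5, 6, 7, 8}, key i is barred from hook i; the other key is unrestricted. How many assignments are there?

148329

Let Aᵢ (for 1 ≤ i ≤ 8) be the placements that put key i in its forbidden hook. Any j of these fix j positions, leaving (9−j)! ways to fill the rest, and there are C(8,j) ways to pick which j.
By inclusion–exclusion, the number of valid placements is Σ_{j=0}^{8} (−1)^j C(8,j)·(9−j)!.
Computing: 362880 − 322560 + 141120 − 40320 + 8400 − 1344 + 168 − 16 + 1 = 148329.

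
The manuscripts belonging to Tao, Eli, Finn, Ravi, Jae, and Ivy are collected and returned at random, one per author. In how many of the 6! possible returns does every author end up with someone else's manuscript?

Count assignments avoiding every fixed point. For any j of the 6 authors fixed to their own manuscript, the other 6−j can be arranged in (6−j)! ways.
By inclusion–exclusion this is Σ_{j=0}^{6} (−1)^j C(6,j)·(6−j)!.
Computing: 720 − 720 + 360 − 120 + 30 − 6 + 1 = 265.

265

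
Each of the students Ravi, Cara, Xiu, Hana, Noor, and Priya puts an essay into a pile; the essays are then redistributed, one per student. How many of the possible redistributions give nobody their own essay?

Let Aᵢ be the assignments in which student i gets their own essay. We want the size of the complement of A₁∪…∪A_6.
By inclusion–exclusion this is Σ_{j=0}^{6} (−1)^j C(6,j)·(6−j)!.
Computing: 720 − 720 + 360 − 120 + 30 − 6 + 1 = 265.

265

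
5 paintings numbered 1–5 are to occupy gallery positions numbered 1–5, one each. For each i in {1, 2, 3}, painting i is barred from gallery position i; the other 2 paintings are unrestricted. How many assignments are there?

64

Let Aᵢ (for i ∈ {1, 2, 3}) be the placements that put painting i in its forbidden gallery position. Any j of these fix j positions, leaving (5−j)! ways to fill the rest, and there are C(3,j) ways to pick which j.
By inclusion–exclusion, the number of valid placements is Σ_{j=0}^{3} (−1)^j C(3,j)·(5−j)!.
Computing: 120 − 72 + 18 − 2 = 64.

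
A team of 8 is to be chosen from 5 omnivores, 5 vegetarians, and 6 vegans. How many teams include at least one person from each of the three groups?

Total 8-person selections from all 16: C(16,8) = 12870.
Subtract selections that omit an entire group: no omnivores → C(11,8) = 165; no vegetarians → C(11,8) = 165; no vegans → C(10,8) = 45.
Add back selections omitting two groups (i.e. drawn from a single group): C(5,8) + C(5,8) + C(6,8) = 0.
By inclusion–exclusion: 12870 − 375 + 0 = 12495.

12495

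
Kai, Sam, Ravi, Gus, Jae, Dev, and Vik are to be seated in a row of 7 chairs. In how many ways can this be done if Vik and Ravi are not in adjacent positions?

3600

Of the 7! = 5040 arrangements, those with Vik and Ravi adjacent number 2 × 6! = 1440 (treat the pair as a block with 2 internal orders).
So 5040 − 1440 = 3600 arrangements keep them apart.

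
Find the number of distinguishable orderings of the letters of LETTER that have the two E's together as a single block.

60

Treat the 2 copies of E as a single block. The multiset to arrange is then {EE, L, R, T, T}, 5 items in all.
That gives (5)!/(2!) = 60 arrangements.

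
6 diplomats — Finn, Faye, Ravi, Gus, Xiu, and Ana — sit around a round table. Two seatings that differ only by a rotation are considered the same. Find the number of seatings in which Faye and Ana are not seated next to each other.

Without the restriction there are (5)! = 120 seatings.
Those with Faye next to Ana: fuse the pair into one unit and seat 5 units around a circle — 2·(4)! = 48.
Subtracting, 120 − 48 = 72.

72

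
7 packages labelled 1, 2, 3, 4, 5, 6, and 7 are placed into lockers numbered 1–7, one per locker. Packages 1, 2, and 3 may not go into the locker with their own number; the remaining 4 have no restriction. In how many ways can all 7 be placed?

3216

Let Aᵢ (for i ∈ {1, 2, 3}) be the placements that put package i in its forbidden locker. Any j of these fix j positions, leaving (7−j)! ways to fill the rest, and there are C(3,j) ways to pick which j.
By inclusion–exclusion, the number of valid placements is Σ_{j=0}^{3} (−1)^j C(3,j)·(7−j)!.
Computing: 5040 − 2160 + 360 − 24 = 3216.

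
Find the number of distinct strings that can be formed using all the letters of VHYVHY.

Letter multiplicities in VHYVHY: H×2, V×2, Y×2.
So there are 6! / (2!·2!·2!) = 90 distinguishable arrangements.

90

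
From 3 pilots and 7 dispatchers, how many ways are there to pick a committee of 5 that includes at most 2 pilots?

231

Split by how many pilots are chosen (0 through 2).
Sum: C(3,0)·C(7,5) + C(3,1)·C(7,4) + C(3,2)·C(7,3) = 21 + 105 + 105 = 231.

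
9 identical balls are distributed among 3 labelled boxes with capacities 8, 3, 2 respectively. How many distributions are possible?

Without the upper bounds there are C(11,2) = 55 ways to split 9 among 3 boxes.
Subtract solutions that violate a single cap (substitute x_i' = x_i − (cap_i+1)): x_1 ≥ 9 gives C(2,2) = 1; x_2 ≥ 4 gives C(7,2) = 21; x_3 ≥ 3 gives C(8,2) = 28. Together 50.
Add back pairs where two caps are both exceeded: 0 + 0 + 6 = 6.
By inclusion–exclusion the count is 55 − 50 + 6 = 11.

11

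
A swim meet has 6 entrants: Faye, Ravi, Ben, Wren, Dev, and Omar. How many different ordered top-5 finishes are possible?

720

There are 6 choices for 1st place, 5 for 2nd, and so on down to 2 for position 5.
That gives 6 × 5 × 4 × 3 × 2 = 720.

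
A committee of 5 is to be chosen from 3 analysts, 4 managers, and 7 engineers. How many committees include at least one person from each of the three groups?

Unrestricted: C(14,5) = 2002 ways to pick any 5 of the 14.
Subtract selections that omit an entire group: no analysts → C(11,5) = 462; no managers → C(10,5) = 252; no engineers → C(7,5) = 21.
Add back selections omitting two groups (i.e. drawn from a single group): C(3,5) + C(4,5) + C(7,5) = 21.
By inclusion–exclusion: 2002 − 735 + 21 = 1288.

1288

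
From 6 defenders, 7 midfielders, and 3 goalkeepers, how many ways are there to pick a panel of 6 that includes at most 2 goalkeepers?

Split by how many goalkeepers are chosen (0 through 2).
Sum: C(3,0)·C(13,6) + C(3,1)·C(13,5) + C(3,2)·C(13,4) = 1716 + 3861 + 2145 = 7722.

7722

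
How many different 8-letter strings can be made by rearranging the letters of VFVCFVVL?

840

VFVCFVVL has 8 letters with F appearing twice and V appearing 4 times.
The number of distinct arrangements is 8!/(4!·2!) = 40320/48 = 840.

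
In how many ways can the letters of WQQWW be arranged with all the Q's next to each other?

4

Treat the 2 copies of Q as a single block. The multiset to arrange is then {QQ, W, W, W}, 4 items in all.
That gives (4)!/(3!) = 4 arrangements.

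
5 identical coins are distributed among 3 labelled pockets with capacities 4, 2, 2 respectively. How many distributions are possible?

8

Ignoring the caps, the number of non-negative solutions to x_1+…+x_3 = 5 is C(7,2) = 21.
Subtract solutions that violate a single cap (substitute x_i' = x_i − (cap_i+1)): x_1 ≥ 5 gives C(2,2) = 1; x_2 ≥ 3 gives C(4,2) = 6; x_3 ≥ 3 gives C(4,2) = 6. Together 13.
No two caps can be exceeded simultaneously, so the pair terms are all 0.
By inclusion–exclusion the count is 21 − 13 + 0 = 8.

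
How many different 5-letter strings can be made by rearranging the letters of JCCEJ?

Letter multiplicities in JCCEJ: C×2, E×1, J×2.
Dividing 5! = 120 by 2!·2! = 4 for the repeated letters gives 30.

30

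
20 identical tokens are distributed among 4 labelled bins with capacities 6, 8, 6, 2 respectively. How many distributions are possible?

10

By stars and bars, unrestricted non-negative solutions to x_1+…+x_4 = 20 number C(20+3,3) = 1771.
Subtract solutions that violate a single cap (substitute x_i' = x_i − (cap_i+1)): x_1 ≥ 7 gives C(16,3) = 560; x_2 ≥ 9 gives C(14,3) = 364; x_3 ≥ 7 gives C(16,3) = 560; x_4 ≥ 3 gives C(20,3) = 1140. Together 2624.
Add back pairs where two caps are both exceeded: 35 + 84 + 286 + 35 + 165 + 286 = 891.
Subtract triples: 0 + 4 + 20 + 4 = 28.
By inclusion–exclusion the count is 1771 − 2624 + 891 − 28 = 10.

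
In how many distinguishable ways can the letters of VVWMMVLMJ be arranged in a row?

Letter multiplicities in VVWMMVLMJ: J×1, L×1, M×3, V×3, W×1.
The number of distinct arrangements is 9!/(3!·3!) = 362880/36 = 10080.

10080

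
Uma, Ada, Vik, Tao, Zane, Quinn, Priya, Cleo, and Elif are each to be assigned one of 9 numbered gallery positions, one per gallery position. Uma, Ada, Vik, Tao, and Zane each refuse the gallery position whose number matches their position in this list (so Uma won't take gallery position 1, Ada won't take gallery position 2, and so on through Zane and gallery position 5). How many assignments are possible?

Let Aᵢ (for 1 ≤ i ≤ 5) be the placements that put person i in their forbidden gallery position. Any j of these fix j positions, leaving (9−j)! ways to fill the rest, and there are C(5,j) ways to pick which j.
By inclusion–exclusion, the number of valid placements is Σ_{j=0}^{5} (−1)^j C(5,j)·(9−j)!.
Computing: 362880 − 201600 + 50400 − 7200 + 600 − 24 = 205056.

205056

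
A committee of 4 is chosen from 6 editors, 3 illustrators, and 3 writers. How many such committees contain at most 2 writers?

486

Split by how many writers are chosen (0 through 2).
Sum: C(3,0)·C(9,4) + C(3,1)·C(9,3) + C(3,2)·C(9,2) = 126 + 252 + 108 = 486.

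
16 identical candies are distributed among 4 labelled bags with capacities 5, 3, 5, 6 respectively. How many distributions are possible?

By stars and bars, unrestricted non-negative solutions to x_1+…+x_4 = 16 number C(16+3,3) = 969.
Subtract solutions that violate a single cap (substitute x_i' = x_i − (cap_i+1)): x_1 ≥ 6 gives C(13,3) = 286; x_2 ≥ 4 gives C(15,3) = 455; x_3 ≥ 6 gives C(13,3) = 286; x_4 ≥ 7 gives C(12,3) = 220. Together 1247.
Add back pairs where two caps are both exceeded: 84 + 35 + 20 + 84 + 56 + 20 = 299.
Subtract triples: 1 + 0 + 0 + 0 = 1.
By inclusion–exclusion the count is 969 − 1247 + 299 − 1 = 20.

20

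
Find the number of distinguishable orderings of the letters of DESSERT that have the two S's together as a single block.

360

Treat the 2 copies of S as a single block. The multiset to arrange is then {SS, D, E, E, R, T}, 6 items in all.
That gives (6)!/(2!) = 360 arrangements.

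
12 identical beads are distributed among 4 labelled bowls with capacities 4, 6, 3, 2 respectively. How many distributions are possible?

Ignoring the caps, the number of non-negative solutions to x_1+…+x_4 = 12 is C(15,3) = 455.
Subtract solutions that violate a single cap (substitute x_i' = x_i − (cap_i+1)): x_1 ≥ 5 gives C(10,3) = 120; x_2 ≥ 7 gives C(8,3) = 56; x_3 ≥ 4 gives C(11,3) = 165; x_4 ≥ 3 gives C(12,3) = 220. Together 561.
Add back pairs where two caps are both exceeded: 1 + 20 + 35 + 4 + 10 + 56 = 126.
Subtract triples: 0 + 0 + 1 + 0 = 1.
By inclusion–exclusion the count is 455 − 561 + 126 − 1 = 19.

19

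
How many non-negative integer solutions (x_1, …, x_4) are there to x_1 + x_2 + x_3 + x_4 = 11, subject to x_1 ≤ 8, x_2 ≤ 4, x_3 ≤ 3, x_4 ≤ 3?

70

By stars and bars, unrestricted non-negative solutions to x_1+…+x_4 = 11 number C(11+3,3) = 364.
Subtract solutions that violate a single cap (substitute x_i' = x_i − (cap_i+1)): x_1 ≥ 9 gives C(5,3) = 10; x_2 ≥ 5 gives C(9,3) = 84; x_3 ≥ 4 gives C(10,3) = 120; x_4 ≥ 4 gives C(10,3) = 120. Together 334.
Add back pairs where two caps are both exceeded: 0 + 0 + 0 + 10 + 10 + 20 = 40.
By inclusion–exclusion the count is 364 − 334 + 40 = 70.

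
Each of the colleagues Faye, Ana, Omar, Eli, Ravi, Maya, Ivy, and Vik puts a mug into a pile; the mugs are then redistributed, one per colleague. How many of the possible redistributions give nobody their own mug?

14833

Let Aᵢ be the assignments in which colleague i gets their own mug. We want the size of the complement of A₁∪…∪A_8.
By inclusion–exclusion this is Σ_{j=0}^{8} (−1)^j C(8,j)·(8−j)!.
Computing: 40320 − 40320 + 20160 − 6720 + 1680 − 336 + 56 − 8 + 1 = 14833.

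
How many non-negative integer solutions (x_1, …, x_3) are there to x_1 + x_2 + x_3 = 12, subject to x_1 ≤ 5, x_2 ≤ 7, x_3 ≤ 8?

Ignoring the caps, the number of non-negative solutions to x_1+…+x_3 = 12 is C(14,2) = 91.
Subtract solutions that violate a single cap (substitute x_i' = x_i − (cap_i+1)): x_1 ≥ 6 gives C(8,2) = 28; x_2 ≥ 8 gives C(6,2) = 15; x_3 ≥ 9 gives C(5,2) = 10. Together 53.
No two caps can be exceeded simultaneously, so the pair terms are all 0.
By inclusion–exclusion the count is 91 − 53 + 0 = 38.

38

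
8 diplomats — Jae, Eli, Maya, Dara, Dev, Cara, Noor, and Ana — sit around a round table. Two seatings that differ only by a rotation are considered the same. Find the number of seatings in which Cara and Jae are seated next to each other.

Glue Cara and Jae into a block (2 internal orders). Seating 7 units around a circle gives (6)! arrangements.
So 2 × (6)! = 2 × 720 = 1440.

1440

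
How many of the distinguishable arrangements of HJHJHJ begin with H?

10

With the first slot taken by H, it remains to arrange the other 5 letters (JHJHJ).
Those 5 letters have H appearing twice and J appearing 3 times, giving (5)!/(3!·2!) = 10.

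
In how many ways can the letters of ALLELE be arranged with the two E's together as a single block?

Treat the 2 copies of E as a single block. The multiset to arrange is then {EE, A, L, L, L}, 5 items in all.
That gives (5)!/(3!) = 20 arrangements.

20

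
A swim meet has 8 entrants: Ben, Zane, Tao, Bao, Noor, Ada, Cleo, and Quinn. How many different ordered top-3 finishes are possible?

336

There are 8 choices for 1st place, 7 for 2nd, and 6 for 3rd.
That gives 8 × 7 × 6 = 336.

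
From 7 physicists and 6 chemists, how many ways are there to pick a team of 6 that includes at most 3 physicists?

1058

Split by how many physicists are chosen (0 through 3).
Sum: C(7,0)·C(6,6) + C(7,1)·C(6,5) + C(7,2)·C(6,4) + C(7,3)·C(6,3) = 1 + 42 + 315 + 700 = 1058.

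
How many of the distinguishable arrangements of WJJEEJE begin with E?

60

With the first slot taken by E, it remains to arrange the other 6 letters (WJJEJE).
Those 6 letters have E appearing twice and J appearing 3 times, giving (6)!/(3!·2!) = 60.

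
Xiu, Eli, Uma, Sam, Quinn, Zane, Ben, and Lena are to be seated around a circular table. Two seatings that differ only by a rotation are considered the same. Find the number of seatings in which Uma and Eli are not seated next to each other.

All circular seatings of 8 people number (7)! = 5040.
Those with Uma next to Eli: fuse the pair into one unit and seat 7 units around a circle — 2·(6)! = 1440.
Subtracting, 5040 − 1440 = 3600.

3600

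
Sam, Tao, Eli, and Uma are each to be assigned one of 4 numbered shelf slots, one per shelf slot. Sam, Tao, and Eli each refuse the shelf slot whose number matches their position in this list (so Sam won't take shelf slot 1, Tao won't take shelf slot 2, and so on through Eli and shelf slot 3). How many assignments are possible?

Let Aᵢ (for i ∈ {1, 2, 3}) be the placements that put person i in their forbidden shelf slot. Any j of these fix j positions, leaving (4−j)! ways to fill the rest, and there are C(3,j) ways to pick which j.
By inclusion–exclusion, the number of valid placements is Σ_{j=0}^{3} (−1)^j C(3,j)·(4−j)!.
Computing: 24 − 18 + 6 − 1 = 11.

11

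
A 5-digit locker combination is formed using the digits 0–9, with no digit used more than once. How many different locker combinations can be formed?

With no repetition, fill the 5 digits in order: 10 choices, then 9, down to 6.
10 × 9 × 8 × 7 × 6 = 30240.

30240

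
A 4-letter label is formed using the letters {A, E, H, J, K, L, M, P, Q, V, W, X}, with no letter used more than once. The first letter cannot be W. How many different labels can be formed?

10890

The first letter has 12−1 = 11 choices (anything except W).
The remaining 3 letters are filled from the other 11 symbols without repetition: 11 × 10 × 9 = 990.
Total: 11 × 990 = 10890.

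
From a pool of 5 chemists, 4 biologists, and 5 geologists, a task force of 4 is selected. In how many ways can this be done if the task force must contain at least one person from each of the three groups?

With no constraint there are C(14,4) = 1001 possible selections.
Subtract selections that omit an entire group: no chemists → C(9,4) = 126; no biologists → C(10,4) = 210; no geologists → C(9,4) = 126.
Add back selections omitting two groups (i.e. drawn from a single group): C(5,4) + C(4,4) + C(5,4) = 11.
By inclusion–exclusion: 1001 − 462 + 11 = 550.

550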